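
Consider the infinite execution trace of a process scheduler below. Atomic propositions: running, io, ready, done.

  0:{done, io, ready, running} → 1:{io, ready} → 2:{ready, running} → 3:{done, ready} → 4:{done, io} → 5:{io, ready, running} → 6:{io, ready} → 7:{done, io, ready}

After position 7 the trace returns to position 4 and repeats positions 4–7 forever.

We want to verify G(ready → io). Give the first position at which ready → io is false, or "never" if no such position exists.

Check ready → io at each position in order: 0 ✓, 1 ✓.
At position 2 the labels are {ready, running}, so ready → io is false there. This is the first violation.

2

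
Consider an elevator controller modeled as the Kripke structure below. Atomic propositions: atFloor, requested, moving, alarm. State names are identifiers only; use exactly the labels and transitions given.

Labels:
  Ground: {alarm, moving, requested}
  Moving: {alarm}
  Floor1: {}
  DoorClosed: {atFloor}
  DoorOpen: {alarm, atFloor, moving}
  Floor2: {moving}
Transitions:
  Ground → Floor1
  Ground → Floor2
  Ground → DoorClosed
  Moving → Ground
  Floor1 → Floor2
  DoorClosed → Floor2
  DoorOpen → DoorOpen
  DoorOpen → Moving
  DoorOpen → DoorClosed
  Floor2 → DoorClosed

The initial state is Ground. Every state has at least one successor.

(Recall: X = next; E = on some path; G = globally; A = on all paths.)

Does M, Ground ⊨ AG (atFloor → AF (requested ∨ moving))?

States satisfying atFloor → AF (requested ∨ moving): {Ground, Moving, Floor1, DoorClosed, DoorOpen, Floor2}.
States satisfying AG (atFloor → AF (requested ∨ moving)): {Ground, Moving, Floor1, DoorClosed, DoorOpen, Floor2}.
Every state reachable from Ground satisfies atFloor → AF (requested ∨ moving).
Ground ∈ Sat(AG (atFloor → AF (requested ∨ moving))).

Holds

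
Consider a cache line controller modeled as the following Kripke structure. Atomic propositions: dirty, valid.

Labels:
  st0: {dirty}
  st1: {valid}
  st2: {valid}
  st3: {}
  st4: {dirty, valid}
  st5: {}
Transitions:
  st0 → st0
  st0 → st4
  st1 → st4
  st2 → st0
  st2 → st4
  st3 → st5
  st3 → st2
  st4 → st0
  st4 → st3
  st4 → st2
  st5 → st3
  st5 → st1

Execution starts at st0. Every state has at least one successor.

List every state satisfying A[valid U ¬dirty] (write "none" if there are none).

States satisfying valid: {st1, st2, st4}.
States satisfying ¬dirty: {st1, st2, st3, st5}.
States satisfying A[valid U ¬dirty]: {st1, st2, st3, st5}.

{st1, st2, st3, st5}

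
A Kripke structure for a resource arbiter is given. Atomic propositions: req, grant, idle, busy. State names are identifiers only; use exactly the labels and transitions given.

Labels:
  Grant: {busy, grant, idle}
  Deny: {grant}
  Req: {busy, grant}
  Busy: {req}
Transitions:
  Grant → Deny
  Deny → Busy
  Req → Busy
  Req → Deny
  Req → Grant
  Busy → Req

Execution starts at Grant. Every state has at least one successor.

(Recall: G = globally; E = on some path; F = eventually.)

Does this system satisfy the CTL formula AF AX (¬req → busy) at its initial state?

States satisfying AX (¬req → busy): {Deny, Busy}.
States satisfying AF AX (¬req → busy): {Grant, Deny, Req, Busy}.
Grant ∈ Sat(AF AX (¬req → busy)).

Satisfied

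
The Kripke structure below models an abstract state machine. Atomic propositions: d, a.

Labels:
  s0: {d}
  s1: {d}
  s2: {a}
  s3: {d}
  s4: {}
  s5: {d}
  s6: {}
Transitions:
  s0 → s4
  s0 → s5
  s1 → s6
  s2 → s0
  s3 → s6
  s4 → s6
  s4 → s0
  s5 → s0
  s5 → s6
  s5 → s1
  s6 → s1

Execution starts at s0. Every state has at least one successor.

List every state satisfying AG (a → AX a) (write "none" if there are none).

States satisfying a → AX a: {s0, s1, s3, s4, s5, s6}.
States satisfying AG (a → AX a): {s0, s1, s3, s4, s5, s6}.

{s0, s1, s3, s4, s5, s6}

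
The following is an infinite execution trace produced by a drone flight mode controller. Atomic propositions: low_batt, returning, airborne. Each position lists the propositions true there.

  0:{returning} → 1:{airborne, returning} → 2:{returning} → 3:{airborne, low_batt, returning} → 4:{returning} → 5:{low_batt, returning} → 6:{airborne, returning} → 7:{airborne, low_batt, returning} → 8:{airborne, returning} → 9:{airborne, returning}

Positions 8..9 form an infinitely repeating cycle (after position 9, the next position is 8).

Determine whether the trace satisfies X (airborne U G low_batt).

The position after 0 is 1; airborne U G low_batt is false there.

Violated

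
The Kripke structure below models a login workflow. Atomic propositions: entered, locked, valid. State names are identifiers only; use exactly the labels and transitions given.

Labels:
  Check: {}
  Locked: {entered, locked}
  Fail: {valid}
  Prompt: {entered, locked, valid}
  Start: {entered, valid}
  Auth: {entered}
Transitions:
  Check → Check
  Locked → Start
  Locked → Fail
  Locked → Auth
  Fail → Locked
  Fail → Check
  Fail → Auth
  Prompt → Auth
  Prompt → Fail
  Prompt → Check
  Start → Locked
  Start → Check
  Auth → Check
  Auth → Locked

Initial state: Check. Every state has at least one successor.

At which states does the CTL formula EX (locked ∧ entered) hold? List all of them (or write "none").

{Fail, Start, Auth}

States satisfying locked ∧ entered: {Locked, Prompt}.
States satisfying EX (locked ∧ entered): {Fail, Start, Auth}.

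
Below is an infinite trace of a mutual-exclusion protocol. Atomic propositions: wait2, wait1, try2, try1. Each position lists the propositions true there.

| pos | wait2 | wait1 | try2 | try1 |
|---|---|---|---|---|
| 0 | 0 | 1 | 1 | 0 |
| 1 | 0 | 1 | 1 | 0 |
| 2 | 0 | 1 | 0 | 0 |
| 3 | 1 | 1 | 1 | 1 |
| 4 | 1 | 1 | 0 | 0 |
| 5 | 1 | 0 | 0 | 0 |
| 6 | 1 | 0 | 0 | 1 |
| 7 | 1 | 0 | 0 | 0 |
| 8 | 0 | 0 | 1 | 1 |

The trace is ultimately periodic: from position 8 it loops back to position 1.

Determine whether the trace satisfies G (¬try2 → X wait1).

¬try2 → X wait1 must hold at every position from 0 onward. It fails at position 4, so G (¬try2 → X wait1) is false.
Positions where ¬try2 holds: 2, 4, 5, 6, 7.
Check X wait1 at each: 2→ok, 4→fails, 5→fails, 6→fails, 7→fails.

Violated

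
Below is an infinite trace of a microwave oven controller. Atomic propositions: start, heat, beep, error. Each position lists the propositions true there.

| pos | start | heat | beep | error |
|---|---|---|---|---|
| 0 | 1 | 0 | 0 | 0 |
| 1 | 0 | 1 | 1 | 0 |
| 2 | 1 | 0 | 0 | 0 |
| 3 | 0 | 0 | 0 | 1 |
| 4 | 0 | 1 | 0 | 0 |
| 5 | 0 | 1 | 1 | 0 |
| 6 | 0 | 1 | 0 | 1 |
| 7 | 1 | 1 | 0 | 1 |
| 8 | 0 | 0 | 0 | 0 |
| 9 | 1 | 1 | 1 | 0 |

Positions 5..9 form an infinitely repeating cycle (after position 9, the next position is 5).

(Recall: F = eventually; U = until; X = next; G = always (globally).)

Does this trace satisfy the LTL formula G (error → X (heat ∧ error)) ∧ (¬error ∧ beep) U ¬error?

error → X (heat ∧ error) must hold at every position from 0 onward. It fails at position 3, so G (error → X (heat ∧ error)) is false.
Positions where error holds: 3, 6, 7.
Check X (heat ∧ error) at each: 3→fails, 6→ok, 7→fails.
Walking from position 0: ¬error first holds at position 0, and ¬error ∧ beep holds at every earlier position along the way, so (¬error ∧ beep) U ¬error holds.
At position 0: G (error → X (heat ∧ error)) is false; (¬error ∧ beep) U ¬error is true; so G (error → X (heat ∧ error)) ∧ (¬error ∧ beep) U ¬error is false.

Does not hold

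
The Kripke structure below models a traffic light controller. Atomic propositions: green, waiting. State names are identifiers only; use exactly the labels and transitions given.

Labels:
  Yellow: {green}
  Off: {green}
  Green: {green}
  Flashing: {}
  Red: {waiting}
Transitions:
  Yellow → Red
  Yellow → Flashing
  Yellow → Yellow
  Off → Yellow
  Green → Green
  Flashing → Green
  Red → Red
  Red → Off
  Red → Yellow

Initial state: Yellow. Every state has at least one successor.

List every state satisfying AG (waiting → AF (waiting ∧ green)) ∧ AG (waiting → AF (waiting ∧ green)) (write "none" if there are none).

{Green, Flashing}

States satisfying waiting → AF (waiting ∧ green): {Yellow, Off, Green, Flashing}.
States satisfying AG (waiting → AF (waiting ∧ green)): {Green, Flashing}.
States satisfying AG (waiting → AF (waiting ∧ green)) ∧ AG (waiting → AF (waiting ∧ green)): {Green, Flashing}.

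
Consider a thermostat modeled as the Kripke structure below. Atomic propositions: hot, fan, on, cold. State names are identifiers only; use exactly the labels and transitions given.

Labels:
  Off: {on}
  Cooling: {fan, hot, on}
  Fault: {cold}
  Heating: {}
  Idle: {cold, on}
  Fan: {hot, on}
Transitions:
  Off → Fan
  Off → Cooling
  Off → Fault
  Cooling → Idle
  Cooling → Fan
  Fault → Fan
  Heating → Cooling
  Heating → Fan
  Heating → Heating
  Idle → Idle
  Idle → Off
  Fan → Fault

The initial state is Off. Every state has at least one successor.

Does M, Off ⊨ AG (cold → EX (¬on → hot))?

Satisfied

States satisfying cold → EX (¬on → hot): {Off, Cooling, Fault, Heating, Idle, Fan}.
States satisfying AG (cold → EX (¬on → hot)): {Off, Cooling, Fault, Heating, Idle, Fan}.
Every state reachable from Off satisfies cold → EX (¬on → hot).
Off ∈ Sat(AG (cold → EX (¬on → hot))).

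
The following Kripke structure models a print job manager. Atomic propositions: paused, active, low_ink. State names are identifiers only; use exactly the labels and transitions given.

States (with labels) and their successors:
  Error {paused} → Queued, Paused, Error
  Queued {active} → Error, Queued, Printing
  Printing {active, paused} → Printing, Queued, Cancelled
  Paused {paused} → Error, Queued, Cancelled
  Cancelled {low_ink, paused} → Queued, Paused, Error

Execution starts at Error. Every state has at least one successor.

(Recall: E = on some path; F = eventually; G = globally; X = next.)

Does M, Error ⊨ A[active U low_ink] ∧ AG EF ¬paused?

Does not hold

States satisfying active: {Queued, Printing}.
States satisfying low_ink: {Cancelled}.
States satisfying A[active U low_ink]: {Cancelled}.
States satisfying EF ¬paused: {Error, Queued, Printing, Paused, Cancelled}.
States satisfying AG EF ¬paused: {Error, Queued, Printing, Paused, Cancelled}.
States satisfying A[active U low_ink] ∧ AG EF ¬paused: {Cancelled}.
Error ∉ Sat(A[active U low_ink] ∧ AG EF ¬paused).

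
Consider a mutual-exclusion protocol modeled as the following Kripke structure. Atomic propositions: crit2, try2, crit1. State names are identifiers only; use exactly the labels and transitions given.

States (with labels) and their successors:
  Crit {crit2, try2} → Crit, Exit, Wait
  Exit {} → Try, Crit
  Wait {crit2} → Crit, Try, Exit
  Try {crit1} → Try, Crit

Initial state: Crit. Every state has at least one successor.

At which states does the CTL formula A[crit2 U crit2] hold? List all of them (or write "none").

States satisfying crit2: {Crit, Wait}.
States satisfying A[crit2 U crit2]: {Crit, Wait}.

{Crit, Wait}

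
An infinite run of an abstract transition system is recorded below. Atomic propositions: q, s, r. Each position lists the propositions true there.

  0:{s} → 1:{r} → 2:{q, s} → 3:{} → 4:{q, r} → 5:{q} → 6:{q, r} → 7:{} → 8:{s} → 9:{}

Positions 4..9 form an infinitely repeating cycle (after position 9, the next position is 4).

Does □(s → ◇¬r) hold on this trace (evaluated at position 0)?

Holds

s → ◇¬r holds at every position 0..9, and those are all positions ever visited, so □(s → ◇¬r) holds.
Positions where s holds: 0, 2, 8.
Check ◇¬r at each: 0→ok, 2→ok, 8→ok.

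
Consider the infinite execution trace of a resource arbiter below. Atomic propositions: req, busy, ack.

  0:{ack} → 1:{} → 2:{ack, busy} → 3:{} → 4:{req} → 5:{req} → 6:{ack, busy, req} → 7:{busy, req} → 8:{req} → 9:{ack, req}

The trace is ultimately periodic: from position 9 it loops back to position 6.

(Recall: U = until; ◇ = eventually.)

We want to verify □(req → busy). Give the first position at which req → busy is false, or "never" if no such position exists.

4

Check req → busy at each position in order: 0 ✓, 1 ✓, 2 ✓, 3 ✓.
At position 4 the labels are {req}, so req → busy is false there. This is the first violation.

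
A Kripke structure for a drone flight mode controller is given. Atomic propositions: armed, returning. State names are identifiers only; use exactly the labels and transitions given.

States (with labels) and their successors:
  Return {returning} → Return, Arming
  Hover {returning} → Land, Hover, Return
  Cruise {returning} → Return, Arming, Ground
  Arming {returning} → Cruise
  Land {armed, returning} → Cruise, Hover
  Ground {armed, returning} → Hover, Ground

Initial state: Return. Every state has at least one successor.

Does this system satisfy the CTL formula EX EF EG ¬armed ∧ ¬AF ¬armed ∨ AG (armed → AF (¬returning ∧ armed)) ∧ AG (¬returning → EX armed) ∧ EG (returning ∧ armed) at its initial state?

States satisfying EF EG ¬armed: {Return, Hover, Cruise, Arming, Land, Ground}.
States satisfying EX EF EG ¬armed: {Return, Hover, Cruise, Arming, Land, Ground}.
States satisfying ¬armed: {Return, Hover, Cruise, Arming}.
States satisfying AF ¬armed: {Return, Hover, Cruise, Arming, Land}.
States satisfying ¬AF ¬armed: {Ground}.
States satisfying EX EF EG ¬armed ∧ ¬AF ¬armed: {Ground}.
States satisfying armed → AF (¬returning ∧ armed): {Return, Hover, Cruise, Arming}.
States satisfying AG (armed → AF (¬returning ∧ armed)): ∅.
States satisfying ¬returning → EX armed: {Return, Hover, Cruise, Arming, Land, Ground}.
States satisfying AG (¬returning → EX armed): {Return, Hover, Cruise, Arming, Land, Ground}.
States satisfying returning ∧ armed: {Land, Ground}.
States satisfying EG (returning ∧ armed): {Ground}.
States satisfying EX EF EG ¬armed ∧ ¬AF ¬armed ∨ AG (armed → AF (¬returning ∧ armed)) ∧ AG (¬returning → EX armed) ∧ EG (returning ∧ armed): {Ground}.
Return ∉ Sat(EX EF EG ¬armed ∧ ¬AF ¬armed ∨ AG (armed → AF (¬returning ∧ armed)) ∧ AG (¬returning → EX armed) ∧ EG (returning ∧ armed)).

Violated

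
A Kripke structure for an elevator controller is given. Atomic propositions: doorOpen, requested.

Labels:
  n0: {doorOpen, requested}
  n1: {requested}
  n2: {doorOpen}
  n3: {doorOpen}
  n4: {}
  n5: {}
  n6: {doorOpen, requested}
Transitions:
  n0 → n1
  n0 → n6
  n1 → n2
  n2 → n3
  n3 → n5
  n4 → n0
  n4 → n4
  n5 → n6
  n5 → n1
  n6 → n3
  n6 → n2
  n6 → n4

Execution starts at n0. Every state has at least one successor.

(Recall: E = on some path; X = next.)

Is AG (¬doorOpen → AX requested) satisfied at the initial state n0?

No

States satisfying ¬doorOpen → AX requested: {n0, n2, n3, n5, n6}.
States satisfying AG (¬doorOpen → AX requested): ∅.
n1 is reachable from n0 and violates ¬doorOpen → AX requested, so AG fails at n0.
n0 ∉ Sat(AG (¬doorOpen → AX requested)).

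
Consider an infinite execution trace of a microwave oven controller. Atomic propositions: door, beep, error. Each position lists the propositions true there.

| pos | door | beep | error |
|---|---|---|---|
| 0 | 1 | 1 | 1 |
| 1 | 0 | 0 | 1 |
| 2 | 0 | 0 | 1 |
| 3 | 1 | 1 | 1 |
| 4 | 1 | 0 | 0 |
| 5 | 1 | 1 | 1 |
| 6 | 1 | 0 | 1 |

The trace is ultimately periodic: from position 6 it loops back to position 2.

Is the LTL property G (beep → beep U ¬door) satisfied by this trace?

beep → beep U ¬door must hold at every position from 0 onward. It fails at position 3, so G (beep → beep U ¬door) is false.
Positions where beep holds: 0, 3, 5.
Check beep U ¬door at each: 0→ok, 3→fails, 5→fails.

No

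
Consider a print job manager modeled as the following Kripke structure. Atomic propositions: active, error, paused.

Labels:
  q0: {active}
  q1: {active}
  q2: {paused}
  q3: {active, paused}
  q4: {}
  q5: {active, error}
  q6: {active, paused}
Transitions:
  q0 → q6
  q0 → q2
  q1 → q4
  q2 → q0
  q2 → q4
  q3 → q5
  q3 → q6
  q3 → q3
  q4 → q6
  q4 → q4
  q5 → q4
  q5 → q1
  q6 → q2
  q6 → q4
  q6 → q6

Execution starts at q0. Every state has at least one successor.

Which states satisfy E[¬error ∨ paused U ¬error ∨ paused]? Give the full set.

States satisfying ¬error ∨ paused: {q0, q1, q2, q3, q4, q6}.
States satisfying E[¬error ∨ paused U ¬error ∨ paused]: {q0, q1, q2, q3, q4, q6}.

{q0, q1, q2, q3, q4, q6}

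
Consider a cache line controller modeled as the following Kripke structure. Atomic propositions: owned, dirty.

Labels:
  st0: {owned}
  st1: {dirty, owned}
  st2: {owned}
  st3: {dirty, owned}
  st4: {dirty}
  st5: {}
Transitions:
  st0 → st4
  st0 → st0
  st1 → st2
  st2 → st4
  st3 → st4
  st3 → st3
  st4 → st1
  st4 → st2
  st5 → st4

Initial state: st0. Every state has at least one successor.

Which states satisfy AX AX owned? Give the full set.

{st2, st5}

States satisfying AX owned: {st1, st4}.
States satisfying AX AX owned: {st2, st5}.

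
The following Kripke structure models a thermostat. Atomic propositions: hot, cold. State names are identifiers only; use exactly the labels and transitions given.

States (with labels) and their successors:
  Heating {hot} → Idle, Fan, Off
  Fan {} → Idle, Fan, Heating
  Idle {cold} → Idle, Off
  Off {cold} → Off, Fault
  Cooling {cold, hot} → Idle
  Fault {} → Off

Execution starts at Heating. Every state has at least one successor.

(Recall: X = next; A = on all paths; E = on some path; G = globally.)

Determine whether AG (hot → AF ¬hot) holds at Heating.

States satisfying hot → AF ¬hot: {Heating, Fan, Idle, Off, Cooling, Fault}.
States satisfying AG (hot → AF ¬hot): {Heating, Fan, Idle, Off, Cooling, Fault}.
Every state reachable from Heating satisfies hot → AF ¬hot.
Heating ∈ Sat(AG (hot → AF ¬hot)).

Holds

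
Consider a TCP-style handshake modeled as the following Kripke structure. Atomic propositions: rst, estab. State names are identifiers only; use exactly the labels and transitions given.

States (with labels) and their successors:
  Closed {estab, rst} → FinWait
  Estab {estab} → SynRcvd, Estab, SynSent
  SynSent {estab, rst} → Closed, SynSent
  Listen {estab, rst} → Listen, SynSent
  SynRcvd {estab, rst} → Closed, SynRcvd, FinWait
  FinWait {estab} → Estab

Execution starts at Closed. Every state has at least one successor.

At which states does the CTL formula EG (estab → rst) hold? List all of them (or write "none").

States satisfying estab → rst: {Closed, SynSent, Listen, SynRcvd}.
States satisfying EG (estab → rst): {SynSent, Listen, SynRcvd}.

{SynSent, Listen, SynRcvd}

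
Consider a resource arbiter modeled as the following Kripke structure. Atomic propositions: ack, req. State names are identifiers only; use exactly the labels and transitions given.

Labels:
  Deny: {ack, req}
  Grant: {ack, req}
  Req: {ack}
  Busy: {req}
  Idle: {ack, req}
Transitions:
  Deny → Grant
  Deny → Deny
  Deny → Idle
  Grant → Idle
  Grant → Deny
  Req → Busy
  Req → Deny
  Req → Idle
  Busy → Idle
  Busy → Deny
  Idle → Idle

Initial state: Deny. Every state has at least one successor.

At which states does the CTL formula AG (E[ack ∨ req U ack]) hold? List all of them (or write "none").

{Deny, Grant, Req, Busy, Idle}

States satisfying E[ack ∨ req U ack]: {Deny, Grant, Req, Busy, Idle}.
States satisfying AG (E[ack ∨ req U ack]): {Deny, Grant, Req, Busy, Idle}.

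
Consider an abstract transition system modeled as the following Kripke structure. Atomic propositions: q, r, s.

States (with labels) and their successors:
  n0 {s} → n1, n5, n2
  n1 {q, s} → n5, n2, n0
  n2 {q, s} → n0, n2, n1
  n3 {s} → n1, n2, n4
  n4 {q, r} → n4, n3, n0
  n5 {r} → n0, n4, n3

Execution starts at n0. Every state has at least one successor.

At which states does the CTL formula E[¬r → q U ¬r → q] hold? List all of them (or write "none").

States satisfying ¬r → q: {n1, n2, n4, n5}.
States satisfying E[¬r → q U ¬r → q]: {n1, n2, n4, n5}.

{n1, n2, n4, n5}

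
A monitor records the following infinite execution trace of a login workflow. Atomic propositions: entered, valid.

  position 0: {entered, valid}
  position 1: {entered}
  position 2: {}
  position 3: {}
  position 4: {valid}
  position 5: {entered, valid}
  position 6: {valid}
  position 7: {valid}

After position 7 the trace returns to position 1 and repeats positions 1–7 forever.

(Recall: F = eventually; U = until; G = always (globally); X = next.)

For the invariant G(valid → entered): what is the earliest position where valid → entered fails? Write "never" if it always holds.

Check valid → entered at each position in order: 0 ✓, 1 ✓, 2 ✓, 3 ✓.
At position 4 the labels are {valid}, so valid → entered is false there. This is the first violation.

4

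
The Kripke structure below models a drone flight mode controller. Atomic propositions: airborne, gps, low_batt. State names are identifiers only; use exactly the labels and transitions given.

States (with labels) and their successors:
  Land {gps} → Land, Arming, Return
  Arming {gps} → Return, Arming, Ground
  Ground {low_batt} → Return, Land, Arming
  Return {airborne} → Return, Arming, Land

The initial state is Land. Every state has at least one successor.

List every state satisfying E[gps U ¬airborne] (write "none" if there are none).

{Land, Arming, Ground}

States satisfying gps: {Land, Arming}.
States satisfying ¬airborne: {Land, Arming, Ground}.
States satisfying E[gps U ¬airborne]: {Land, Arming, Ground}.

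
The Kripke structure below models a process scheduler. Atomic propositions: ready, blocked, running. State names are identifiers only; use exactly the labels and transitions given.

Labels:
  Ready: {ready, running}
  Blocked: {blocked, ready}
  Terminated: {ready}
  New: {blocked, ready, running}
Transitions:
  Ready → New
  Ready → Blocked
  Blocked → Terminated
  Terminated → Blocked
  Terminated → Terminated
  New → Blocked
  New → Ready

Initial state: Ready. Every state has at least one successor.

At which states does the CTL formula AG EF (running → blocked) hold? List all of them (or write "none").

{Ready, Blocked, Terminated, New}

States satisfying EF (running → blocked): {Ready, Blocked, Terminated, New}.
States satisfying AG EF (running → blocked): {Ready, Blocked, Terminated, New}.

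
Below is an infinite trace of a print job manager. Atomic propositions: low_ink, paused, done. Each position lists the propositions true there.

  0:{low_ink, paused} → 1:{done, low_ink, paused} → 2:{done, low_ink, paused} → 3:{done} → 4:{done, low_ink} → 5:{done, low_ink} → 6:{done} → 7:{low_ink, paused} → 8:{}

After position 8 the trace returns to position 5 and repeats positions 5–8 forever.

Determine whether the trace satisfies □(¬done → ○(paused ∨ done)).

Does not hold

¬done → ○(paused ∨ done) must hold at every position from 0 onward. It fails at position 7, so □(¬done → ○(paused ∨ done)) is false.
Positions where ¬done holds: 0, 7, 8.
Check ○(paused ∨ done) at each: 0→ok, 7→fails, 8→ok.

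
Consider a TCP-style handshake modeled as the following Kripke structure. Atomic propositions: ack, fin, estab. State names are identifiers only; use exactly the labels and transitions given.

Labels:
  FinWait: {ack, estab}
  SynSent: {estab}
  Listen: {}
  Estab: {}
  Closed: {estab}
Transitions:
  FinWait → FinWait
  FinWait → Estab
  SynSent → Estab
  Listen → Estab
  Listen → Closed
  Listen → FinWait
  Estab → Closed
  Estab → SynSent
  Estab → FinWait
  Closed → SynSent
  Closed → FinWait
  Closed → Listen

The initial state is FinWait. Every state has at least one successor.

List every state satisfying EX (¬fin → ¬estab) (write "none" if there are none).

{FinWait, SynSent, Listen, Closed}

States satisfying ¬fin → ¬estab: {Listen, Estab}.
States satisfying EX (¬fin → ¬estab): {FinWait, SynSent, Listen, Closed}.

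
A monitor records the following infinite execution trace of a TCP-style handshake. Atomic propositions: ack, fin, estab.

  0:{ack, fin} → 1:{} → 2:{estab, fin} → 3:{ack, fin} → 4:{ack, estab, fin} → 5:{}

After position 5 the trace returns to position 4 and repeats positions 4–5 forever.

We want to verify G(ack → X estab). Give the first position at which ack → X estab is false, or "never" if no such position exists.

0

At position 0 the labels are {ack, fin} and the next position 1 has {}, so ack → X estab is false there. This is the first violation.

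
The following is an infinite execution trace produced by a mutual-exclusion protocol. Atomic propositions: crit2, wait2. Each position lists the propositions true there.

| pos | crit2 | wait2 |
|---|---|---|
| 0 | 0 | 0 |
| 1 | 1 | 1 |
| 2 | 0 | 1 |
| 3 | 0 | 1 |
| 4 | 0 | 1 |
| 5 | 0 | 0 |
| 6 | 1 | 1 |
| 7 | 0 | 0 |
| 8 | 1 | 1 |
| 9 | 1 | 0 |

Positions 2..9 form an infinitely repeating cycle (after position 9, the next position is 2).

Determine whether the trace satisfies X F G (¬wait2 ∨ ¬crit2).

No

The position after 0 is 1; F G (¬wait2 ∨ ¬crit2) is false there.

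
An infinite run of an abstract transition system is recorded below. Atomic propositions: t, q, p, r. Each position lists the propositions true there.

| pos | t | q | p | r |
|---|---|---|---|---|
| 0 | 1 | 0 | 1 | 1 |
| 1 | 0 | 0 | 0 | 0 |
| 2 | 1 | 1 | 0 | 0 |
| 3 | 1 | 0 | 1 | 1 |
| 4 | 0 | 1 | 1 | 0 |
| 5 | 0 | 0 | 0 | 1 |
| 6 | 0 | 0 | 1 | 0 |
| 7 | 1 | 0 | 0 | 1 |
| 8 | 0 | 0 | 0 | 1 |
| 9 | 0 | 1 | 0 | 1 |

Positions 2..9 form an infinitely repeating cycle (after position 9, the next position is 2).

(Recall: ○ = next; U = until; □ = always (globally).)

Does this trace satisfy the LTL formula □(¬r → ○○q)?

No

¬r → ○○q must hold at every position from 0 onward. It fails at position 1, so □(¬r → ○○q) is false.
Positions where ¬r holds: 1, 2, 4, 6.
Check ○○q at each: 1→fails, 2→ok, 4→fails, 6→fails.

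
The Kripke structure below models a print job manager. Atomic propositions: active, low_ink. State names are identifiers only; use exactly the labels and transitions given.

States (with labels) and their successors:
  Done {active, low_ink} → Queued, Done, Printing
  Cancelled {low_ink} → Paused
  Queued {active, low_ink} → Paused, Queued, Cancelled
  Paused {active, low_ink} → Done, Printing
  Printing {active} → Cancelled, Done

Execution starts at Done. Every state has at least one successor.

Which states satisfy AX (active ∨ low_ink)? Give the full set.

States satisfying active ∨ low_ink: {Done, Cancelled, Queued, Paused, Printing}.
States satisfying AX (active ∨ low_ink): {Done, Cancelled, Queued, Paused, Printing}.

{Done, Cancelled, Queued, Paused, Printing}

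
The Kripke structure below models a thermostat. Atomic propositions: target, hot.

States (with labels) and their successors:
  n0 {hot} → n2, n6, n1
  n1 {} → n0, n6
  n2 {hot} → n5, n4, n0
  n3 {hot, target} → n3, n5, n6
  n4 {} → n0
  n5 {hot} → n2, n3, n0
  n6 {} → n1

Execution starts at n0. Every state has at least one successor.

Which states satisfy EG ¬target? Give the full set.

{n0, n1, n2, n4, n5, n6}

States satisfying ¬target: {n0, n1, n2, n4, n5, n6}.
States satisfying EG ¬target: {n0, n1, n2, n4, n5, n6}.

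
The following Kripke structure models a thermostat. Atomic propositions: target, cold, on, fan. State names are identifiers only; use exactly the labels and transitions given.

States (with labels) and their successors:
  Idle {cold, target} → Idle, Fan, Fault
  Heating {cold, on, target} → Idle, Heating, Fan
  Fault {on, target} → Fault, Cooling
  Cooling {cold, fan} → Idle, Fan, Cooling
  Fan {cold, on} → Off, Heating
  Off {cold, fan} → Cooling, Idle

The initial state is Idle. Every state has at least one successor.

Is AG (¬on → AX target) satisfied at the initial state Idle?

No

States satisfying ¬on → AX target: {Heating, Fault, Fan}.
States satisfying AG (¬on → AX target): ∅.
Cooling is reachable from Idle and violates ¬on → AX target, so AG fails at Idle.
Idle ∉ Sat(AG (¬on → AX target)).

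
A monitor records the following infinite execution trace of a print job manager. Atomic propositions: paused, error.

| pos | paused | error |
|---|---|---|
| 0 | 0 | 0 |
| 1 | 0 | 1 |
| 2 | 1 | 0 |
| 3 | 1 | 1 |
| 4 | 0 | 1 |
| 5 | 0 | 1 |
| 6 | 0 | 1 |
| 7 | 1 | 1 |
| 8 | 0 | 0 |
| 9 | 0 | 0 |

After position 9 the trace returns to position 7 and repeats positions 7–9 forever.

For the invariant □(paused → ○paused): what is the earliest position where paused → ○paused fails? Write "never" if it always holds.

3

Check paused → ○paused at each position in order: 0 ✓, 1 ✓, 2 ✓.
At position 3 the labels are {error, paused} and the next position 4 has {error}, so paused → ○paused is false there. This is the first violation.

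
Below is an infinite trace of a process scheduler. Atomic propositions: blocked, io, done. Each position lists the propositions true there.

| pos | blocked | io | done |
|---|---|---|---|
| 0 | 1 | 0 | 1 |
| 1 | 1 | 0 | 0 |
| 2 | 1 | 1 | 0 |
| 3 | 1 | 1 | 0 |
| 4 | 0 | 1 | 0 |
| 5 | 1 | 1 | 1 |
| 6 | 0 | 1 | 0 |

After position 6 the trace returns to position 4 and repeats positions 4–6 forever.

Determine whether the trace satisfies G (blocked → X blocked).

blocked → X blocked must hold at every position from 0 onward. It fails at position 3, so G (blocked → X blocked) is false.
Positions where blocked holds: 0, 1, 2, 3, 5.
Check X blocked at each: 0→ok, 1→ok, 2→ok, 3→fails, 5→fails.

Violated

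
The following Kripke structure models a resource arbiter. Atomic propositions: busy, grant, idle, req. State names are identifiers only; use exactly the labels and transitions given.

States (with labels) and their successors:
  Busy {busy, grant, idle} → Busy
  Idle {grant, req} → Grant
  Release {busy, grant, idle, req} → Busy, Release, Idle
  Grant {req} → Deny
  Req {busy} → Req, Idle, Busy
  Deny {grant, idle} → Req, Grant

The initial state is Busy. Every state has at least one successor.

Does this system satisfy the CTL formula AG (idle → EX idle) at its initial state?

States satisfying idle → EX idle: {Busy, Idle, Release, Grant, Req}.
States satisfying AG (idle → EX idle): {Busy}.
Every state reachable from Busy satisfies idle → EX idle.
Busy ∈ Sat(AG (idle → EX idle)).

Yes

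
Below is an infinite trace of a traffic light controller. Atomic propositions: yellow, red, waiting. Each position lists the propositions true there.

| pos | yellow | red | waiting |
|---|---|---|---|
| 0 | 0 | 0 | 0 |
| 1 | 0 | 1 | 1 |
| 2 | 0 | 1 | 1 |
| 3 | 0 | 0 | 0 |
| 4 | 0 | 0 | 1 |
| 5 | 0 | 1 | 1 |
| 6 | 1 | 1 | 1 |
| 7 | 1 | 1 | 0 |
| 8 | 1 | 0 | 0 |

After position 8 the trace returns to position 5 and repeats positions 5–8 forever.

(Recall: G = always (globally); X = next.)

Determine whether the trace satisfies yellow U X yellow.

Walking from position 0: at position 0, X yellow has not yet held and yellow fails, so yellow U X yellow is false.

Violated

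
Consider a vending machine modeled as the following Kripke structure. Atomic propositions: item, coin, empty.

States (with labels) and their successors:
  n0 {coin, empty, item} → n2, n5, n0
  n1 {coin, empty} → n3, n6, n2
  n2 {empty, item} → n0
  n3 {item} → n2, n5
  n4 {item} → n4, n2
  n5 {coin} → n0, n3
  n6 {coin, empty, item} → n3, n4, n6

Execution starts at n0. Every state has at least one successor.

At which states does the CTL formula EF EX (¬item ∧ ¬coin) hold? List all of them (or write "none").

States satisfying EX (¬item ∧ ¬coin): ∅.
States satisfying EF EX (¬item ∧ ¬coin): ∅.

none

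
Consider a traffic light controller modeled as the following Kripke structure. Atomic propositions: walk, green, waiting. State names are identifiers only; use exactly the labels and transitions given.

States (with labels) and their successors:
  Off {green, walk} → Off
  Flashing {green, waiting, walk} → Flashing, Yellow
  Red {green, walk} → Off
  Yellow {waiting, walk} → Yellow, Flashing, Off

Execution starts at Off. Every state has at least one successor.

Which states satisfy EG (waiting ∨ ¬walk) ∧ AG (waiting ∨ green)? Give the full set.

States satisfying waiting ∨ ¬walk: {Flashing, Yellow}.
States satisfying EG (waiting ∨ ¬walk): {Flashing, Yellow}.
States satisfying waiting ∨ green: {Off, Flashing, Red, Yellow}.
States satisfying AG (waiting ∨ green): {Off, Flashing, Red, Yellow}.
States satisfying EG (waiting ∨ ¬walk) ∧ AG (waiting ∨ green): {Flashing, Yellow}.

{Flashing, Yellow}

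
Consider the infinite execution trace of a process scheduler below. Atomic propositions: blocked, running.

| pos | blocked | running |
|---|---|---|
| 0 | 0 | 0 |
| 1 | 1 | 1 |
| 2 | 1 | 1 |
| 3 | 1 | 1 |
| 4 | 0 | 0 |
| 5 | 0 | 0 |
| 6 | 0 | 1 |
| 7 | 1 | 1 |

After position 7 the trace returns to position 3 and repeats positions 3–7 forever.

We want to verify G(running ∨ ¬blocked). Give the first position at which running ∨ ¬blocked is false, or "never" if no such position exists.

running ∨ ¬blocked holds at every position 0..7, and those are all the positions the trace ever visits, so the invariant G(running ∨ ¬blocked) is never violated.

never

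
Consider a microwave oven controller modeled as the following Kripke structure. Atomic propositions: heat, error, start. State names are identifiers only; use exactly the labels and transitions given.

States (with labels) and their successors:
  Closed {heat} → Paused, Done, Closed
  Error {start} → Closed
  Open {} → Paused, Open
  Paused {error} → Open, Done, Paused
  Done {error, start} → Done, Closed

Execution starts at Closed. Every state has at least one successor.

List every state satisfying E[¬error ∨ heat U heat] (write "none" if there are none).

States satisfying ¬error ∨ heat: {Closed, Error, Open}.
States satisfying heat: {Closed}.
States satisfying E[¬error ∨ heat U heat]: {Closed, Error}.

{Closed, Error}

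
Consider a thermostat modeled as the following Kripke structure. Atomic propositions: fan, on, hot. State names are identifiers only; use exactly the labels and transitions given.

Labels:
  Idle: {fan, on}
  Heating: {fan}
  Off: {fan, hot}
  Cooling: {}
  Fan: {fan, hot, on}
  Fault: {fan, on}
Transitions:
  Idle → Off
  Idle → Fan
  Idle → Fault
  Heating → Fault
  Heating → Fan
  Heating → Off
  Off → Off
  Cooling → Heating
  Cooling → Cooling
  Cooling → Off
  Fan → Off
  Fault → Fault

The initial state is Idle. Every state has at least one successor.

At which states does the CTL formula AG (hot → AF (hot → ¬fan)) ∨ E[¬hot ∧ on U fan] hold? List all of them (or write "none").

States satisfying hot → AF (hot → ¬fan): {Idle, Heating, Cooling, Fault}.
States satisfying AG (hot → AF (hot → ¬fan)): {Fault}.
States satisfying ¬hot ∧ on: {Idle, Fault}.
States satisfying fan: {Idle, Heating, Off, Fan, Fault}.
States satisfying E[¬hot ∧ on U fan]: {Idle, Heating, Off, Fan, Fault}.
States satisfying AG (hot → AF (hot → ¬fan)) ∨ E[¬hot ∧ on U fan]: {Idle, Heating, Off, Fan, Fault}.

{Idle, Heating, Off, Fan, Fault}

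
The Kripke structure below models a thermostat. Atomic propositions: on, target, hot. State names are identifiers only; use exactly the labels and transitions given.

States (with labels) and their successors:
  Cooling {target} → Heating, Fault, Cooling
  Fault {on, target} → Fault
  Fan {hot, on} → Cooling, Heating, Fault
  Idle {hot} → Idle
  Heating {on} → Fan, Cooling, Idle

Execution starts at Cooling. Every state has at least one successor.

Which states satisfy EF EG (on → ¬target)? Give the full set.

{Cooling, Fan, Idle, Heating}

States satisfying EG (on → ¬target): {Cooling, Fan, Idle, Heating}.
States satisfying EF EG (on → ¬target): {Cooling, Fan, Idle, Heating}.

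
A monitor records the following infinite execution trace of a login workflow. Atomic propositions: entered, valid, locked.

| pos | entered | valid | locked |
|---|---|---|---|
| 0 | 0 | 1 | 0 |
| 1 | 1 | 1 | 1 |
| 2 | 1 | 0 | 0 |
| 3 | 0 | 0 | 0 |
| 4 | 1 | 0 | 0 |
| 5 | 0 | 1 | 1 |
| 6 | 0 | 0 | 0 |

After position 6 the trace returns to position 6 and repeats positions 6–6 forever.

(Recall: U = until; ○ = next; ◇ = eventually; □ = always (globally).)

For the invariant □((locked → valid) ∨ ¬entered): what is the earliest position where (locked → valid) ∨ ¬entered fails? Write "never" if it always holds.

never

(locked → valid) ∨ ¬entered holds at every position 0..6, and those are all the positions the trace ever visits, so the invariant □((locked → valid) ∨ ¬entered) is never violated.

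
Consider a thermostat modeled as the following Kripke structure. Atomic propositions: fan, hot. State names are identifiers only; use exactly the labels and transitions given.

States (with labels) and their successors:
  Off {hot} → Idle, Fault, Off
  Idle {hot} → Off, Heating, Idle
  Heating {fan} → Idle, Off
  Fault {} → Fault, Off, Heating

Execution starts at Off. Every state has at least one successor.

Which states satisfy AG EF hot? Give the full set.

States satisfying EF hot: {Off, Idle, Heating, Fault}.
States satisfying AG EF hot: {Off, Idle, Heating, Fault}.

{Off, Idle, Heating, Fault}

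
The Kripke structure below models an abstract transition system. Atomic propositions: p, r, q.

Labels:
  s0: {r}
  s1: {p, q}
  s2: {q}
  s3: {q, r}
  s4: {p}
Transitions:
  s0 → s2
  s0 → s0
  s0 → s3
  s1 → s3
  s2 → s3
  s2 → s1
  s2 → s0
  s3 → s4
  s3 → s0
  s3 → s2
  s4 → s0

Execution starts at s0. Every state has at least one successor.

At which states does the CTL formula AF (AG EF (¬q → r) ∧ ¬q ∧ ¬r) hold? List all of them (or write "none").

{s4}

States satisfying AG EF (¬q → r) ∧ ¬q ∧ ¬r: {s4}.
States satisfying AF (AG EF (¬q → r) ∧ ¬q ∧ ¬r): {s4}.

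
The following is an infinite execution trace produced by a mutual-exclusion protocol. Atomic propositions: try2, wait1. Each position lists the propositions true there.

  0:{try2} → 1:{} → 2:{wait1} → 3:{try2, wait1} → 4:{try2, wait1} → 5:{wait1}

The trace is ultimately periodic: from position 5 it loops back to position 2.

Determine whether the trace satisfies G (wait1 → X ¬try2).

wait1 → X ¬try2 must hold at every position from 0 onward. It fails at position 2, so G (wait1 → X ¬try2) is false.
Positions where wait1 holds: 2, 3, 4, 5.
Check X ¬try2 at each: 2→fails, 3→fails, 4→ok, 5→ok.

No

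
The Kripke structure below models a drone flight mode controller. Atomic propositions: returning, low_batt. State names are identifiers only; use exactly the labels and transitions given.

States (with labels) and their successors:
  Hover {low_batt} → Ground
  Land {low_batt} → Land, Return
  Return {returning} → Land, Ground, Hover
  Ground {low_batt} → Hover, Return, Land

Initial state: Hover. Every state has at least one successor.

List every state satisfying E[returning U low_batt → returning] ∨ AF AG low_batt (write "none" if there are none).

States satisfying returning: {Return}.
States satisfying low_batt → returning: {Return}.
States satisfying E[returning U low_batt → returning]: {Return}.
States satisfying AG low_batt: ∅.
States satisfying AF AG low_batt: ∅.
States satisfying E[returning U low_batt → returning] ∨ AF AG low_batt: {Return}.

{Return}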